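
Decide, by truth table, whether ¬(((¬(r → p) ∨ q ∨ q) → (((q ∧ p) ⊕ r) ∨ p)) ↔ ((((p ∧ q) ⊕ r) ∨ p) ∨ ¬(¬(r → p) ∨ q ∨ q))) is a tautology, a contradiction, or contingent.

  p      q      r    |  (r → p)  ¬(r → p)  (¬(r → p) ∨ q ∨ q)  (q ∧ p)  ((q ∧ p) ⊕ r)  (((q ∧ p) ⊕ r) ∨ p)  (p ∧ q)  ((p ∧ q) ⊕ r)  (((p ∧ q) ⊕ r) ∨ p)  ¬(¬(r → p) ∨ q ∨ q)    φ  
 True   True   True  |    True    False           True           True       False              True           True       False              True                False         False
 True   True  False  |    True    False           True           True        True              True           True        True              True                False         False
 True  False   True  |    True    False          False          False        True              True          False        True              True                 True         False
 True  False  False  |    True    False          False          False       False              True          False       False              True                 True         False
False   True   True  |   False     True           True          False        True              True          False        True              True                False         False
False   True  False  |    True    False           True          False       False             False          False       False             False                False         False
False  False   True  |   False     True           True          False        True              True          False        True              True                False         False
False  False  False  |    True    False          False          False       False             False          False       False             False                 True         False
Every row is False, so the formula is a contradiction.

contradiction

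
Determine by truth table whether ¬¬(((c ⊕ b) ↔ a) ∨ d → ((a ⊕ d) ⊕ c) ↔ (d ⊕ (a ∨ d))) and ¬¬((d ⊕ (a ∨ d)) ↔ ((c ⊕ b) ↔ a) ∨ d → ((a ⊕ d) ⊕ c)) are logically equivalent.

equivalent

a  b  c  d  |  φ  ψ
1  1  1  1  |  0  0
1  1  1  0  |  1  1
1  1  0  1  |  1  1
1  1  0  0  |  1  1
1  0  1  1  |  0  0
1  0  1  0  |  0  0
1  0  0  1  |  1  1
1  0  0  0  |  1  1
0  1  1  1  |  1  1
0  1  1  0  |  0  0
0  1  0  1  |  0  0
0  1  0  0  |  0  0
0  0  1  1  |  1  1
0  0  1  0  |  0  0
0  0  0  1  |  0  0
0  0  0  0  |  1  1
The columns for φ and ψ agree on every row, so they are logically equivalent.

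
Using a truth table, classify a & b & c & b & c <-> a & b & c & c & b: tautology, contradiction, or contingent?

a | b | c | φ
- | - | - | -
F | F | F | T
F | F | T | T
F | T | F | T
F | T | T | T
T | F | F | T
T | F | T | T
T | T | F | T
T | T | T | T
Every row is T, so the formula is a tautology.

tautology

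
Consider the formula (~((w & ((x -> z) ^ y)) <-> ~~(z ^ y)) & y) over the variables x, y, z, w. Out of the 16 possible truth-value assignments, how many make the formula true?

x | y | z | w || φ
T | T | T | T || F
T | T | T | F || F
T | T | F | T || F
T | T | F | F || T
T | F | T | T || F
T | F | T | F || F
T | F | F | T || F
T | F | F | F || F
F | T | T | T || F
F | T | T | F || F
F | T | F | T || T
F | T | F | F || T
F | F | T | T || F
F | F | T | F || F
F | F | F | T || F
F | F | F | F || F
The formula is true on 3 of the 16 rows.

3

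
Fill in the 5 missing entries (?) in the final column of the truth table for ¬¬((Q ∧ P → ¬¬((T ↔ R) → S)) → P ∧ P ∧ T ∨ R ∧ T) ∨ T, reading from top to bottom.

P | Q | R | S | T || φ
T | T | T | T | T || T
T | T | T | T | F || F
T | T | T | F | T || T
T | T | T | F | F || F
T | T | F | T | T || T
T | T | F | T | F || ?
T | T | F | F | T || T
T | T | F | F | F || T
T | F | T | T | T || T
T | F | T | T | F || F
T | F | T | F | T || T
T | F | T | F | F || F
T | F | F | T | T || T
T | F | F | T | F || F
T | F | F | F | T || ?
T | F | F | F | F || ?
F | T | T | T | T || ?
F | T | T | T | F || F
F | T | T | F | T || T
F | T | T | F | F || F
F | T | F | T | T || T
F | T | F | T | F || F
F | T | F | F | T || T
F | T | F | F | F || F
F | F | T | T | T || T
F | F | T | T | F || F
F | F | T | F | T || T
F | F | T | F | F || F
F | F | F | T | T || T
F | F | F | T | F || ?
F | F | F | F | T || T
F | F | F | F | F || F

F, T, F, T, F

Row P=T, Q=T, R=F, S=T, T=F: ¬¬((Q ∧ P → ¬¬((T ↔ R) → S)) → P ∧ P ∧ T ∨ R ∧ T) = F, so the formula = F.
Row P=T, Q=F, R=F, S=F, T=T: ¬¬((Q ∧ P → ¬¬((T ↔ R) → S)) → P ∧ P ∧ T ∨ R ∧ T) = T, so the formula = T.
Row P=T, Q=F, R=F, S=F, T=F: ¬¬((Q ∧ P → ¬¬((T ↔ R) → S)) → P ∧ P ∧ T ∨ R ∧ T) = F, so the formula = F.
Row P=F, Q=T, R=T, S=T, T=T: ¬¬((Q ∧ P → ¬¬((T ↔ R) → S)) → P ∧ P ∧ T ∨ R ∧ T) = T, so the formula = T.
Row P=F, Q=F, R=F, S=T, T=F: ¬¬((Q ∧ P → ¬¬((T ↔ R) → S)) → P ∧ P ∧ T ∨ R ∧ T) = F, so the formula = F.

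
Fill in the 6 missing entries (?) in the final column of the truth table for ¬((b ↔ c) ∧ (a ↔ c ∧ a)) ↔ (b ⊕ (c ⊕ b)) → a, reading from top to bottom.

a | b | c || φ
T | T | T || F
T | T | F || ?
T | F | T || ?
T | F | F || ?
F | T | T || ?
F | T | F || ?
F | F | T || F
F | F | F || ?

T, T, T, T, T, F

Row a=T, b=T, c=F: ¬((b ↔ c) ∧ (a ↔ c ∧ a)) = T, ((b ⊕ (c ⊕ b)) → a) = T, so the formula = T.
Row a=T, b=F, c=T: ¬((b ↔ c) ∧ (a ↔ c ∧ a)) = T, ((b ⊕ (c ⊕ b)) → a) = T, so the formula = T.
Row a=T, b=F, c=F: ¬((b ↔ c) ∧ (a ↔ c ∧ a)) = T, ((b ⊕ (c ⊕ b)) → a) = T, so the formula = T.
Row a=F, b=T, c=T: ¬((b ↔ c) ∧ (a ↔ c ∧ a)) = F, ((b ⊕ (c ⊕ b)) → a) = F, so the formula = T.
Row a=F, b=T, c=F: ¬((b ↔ c) ∧ (a ↔ c ∧ a)) = T, ((b ⊕ (c ⊕ b)) → a) = T, so the formula = T.
Row a=F, b=F, c=F: ¬((b ↔ c) ∧ (a ↔ c ∧ a)) = F, ((b ⊕ (c ⊕ b)) → a) = T, so the formula = F.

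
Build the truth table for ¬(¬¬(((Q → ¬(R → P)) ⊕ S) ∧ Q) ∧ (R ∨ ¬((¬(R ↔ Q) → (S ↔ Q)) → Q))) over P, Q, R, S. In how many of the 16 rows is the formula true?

P | Q | R | S | φ
- | - | - | - | -
F | F | F | F | T
F | F | F | T | T
F | F | T | F | T
F | F | T | T | T
F | T | F | F | T
F | T | F | T | T
F | T | T | F | F
F | T | T | T | T
T | F | F | F | T
T | F | F | T | T
T | F | T | F | T
T | F | T | T | T
T | T | F | F | T
T | T | F | T | T
T | T | T | F | T
T | T | T | T | F
The formula is true on 14 of the 16 rows.

14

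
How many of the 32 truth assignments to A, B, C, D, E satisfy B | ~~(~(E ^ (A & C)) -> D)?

A  B  C  D  E     (B | ~~(~(E ^ (A & C)) -> D))
1  1  1  1  1                   1              
1  1  1  1  0                   1              
1  1  1  0  1                   1              
1  1  1  0  0                   1              
1  1  0  1  1                   1              
1  1  0  1  0                   1              
1  1  0  0  1                   1              
1  1  0  0  0                   1              
1  0  1  1  1                   1              
1  0  1  1  0                   1              
1  0  1  0  1                   0              
1  0  1  0  0                   1              
1  0  0  1  1                   1              
1  0  0  1  0                   1              
1  0  0  0  1                   1              
1  0  0  0  0                   0              
0  1  1  1  1                   1              
0  1  1  1  0                   1              
0  1  1  0  1                   1              
0  1  1  0  0                   1              
0  1  0  1  1                   1              
0  1  0  1  0                   1              
0  1  0  0  1                   1              
0  1  0  0  0                   1              
0  0  1  1  1                   1              
0  0  1  1  0                   1              
0  0  1  0  1                   1              
0  0  1  0  0                   0              
0  0  0  1  1                   1              
0  0  0  1  0                   1              
0  0  0  0  1                   1              
0  0  0  0  0                   0              
The formula is true on 28 of the 32 rows.

28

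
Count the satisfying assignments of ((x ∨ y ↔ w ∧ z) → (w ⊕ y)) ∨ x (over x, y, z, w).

13

x  y  z  w  |  φ
F  F  F  F  |  F
F  F  F  T  |  T
F  F  T  F  |  F
F  F  T  T  |  T
F  T  F  F  |  T
F  T  F  T  |  T
F  T  T  F  |  T
F  T  T  T  |  F
T  F  F  F  |  T
T  F  F  T  |  T
T  F  T  F  |  T
T  F  T  T  |  T
T  T  F  F  |  T
T  T  F  T  |  T
T  T  T  F  |  T
T  T  T  T  |  T
The formula is true on 13 of the 16 rows.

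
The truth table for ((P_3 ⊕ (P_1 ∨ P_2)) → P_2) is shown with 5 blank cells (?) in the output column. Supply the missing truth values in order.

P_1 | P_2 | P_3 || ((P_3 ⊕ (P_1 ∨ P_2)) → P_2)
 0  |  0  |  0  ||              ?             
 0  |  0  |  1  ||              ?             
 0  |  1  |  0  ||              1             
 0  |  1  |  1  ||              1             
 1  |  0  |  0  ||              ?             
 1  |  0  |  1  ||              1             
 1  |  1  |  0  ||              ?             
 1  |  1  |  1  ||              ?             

1, 0, 0, 1, 1

Row P_1=0, P_2=0, P_3=0: (P_3 ⊕ (P_1 ∨ P_2)) = 0, so ((P_3 ⊕ (P_1 ∨ P_2)) → P_2) = 1.
Row P_1=0, P_2=0, P_3=1: (P_3 ⊕ (P_1 ∨ P_2)) = 1, so ((P_3 ⊕ (P_1 ∨ P_2)) → P_2) = 0.
Row P_1=1, P_2=0, P_3=0: (P_3 ⊕ (P_1 ∨ P_2)) = 1, so ((P_3 ⊕ (P_1 ∨ P_2)) → P_2) = 0.
Row P_1=1, P_2=1, P_3=0: (P_3 ⊕ (P_1 ∨ P_2)) = 1, so ((P_3 ⊕ (P_1 ∨ P_2)) → P_2) = 1.
Row P_1=1, P_2=1, P_3=1: (P_3 ⊕ (P_1 ∨ P_2)) = 0, so ((P_3 ⊕ (P_1 ∨ P_2)) → P_2) = 1.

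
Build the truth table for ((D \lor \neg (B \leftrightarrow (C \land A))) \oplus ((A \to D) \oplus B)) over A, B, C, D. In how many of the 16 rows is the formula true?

A | B | C | D | (C \land A) | (A \to D) | ((A \to D) \oplus B) | φ
- | - | - | - | ----------- | --------- | -------------------- | -
1 | 1 | 1 | 1 |      1      |     1     |          0           | 1
1 | 1 | 1 | 0 |      1      |     0     |          1           | 1
1 | 1 | 0 | 1 |      0      |     1     |          0           | 1
1 | 1 | 0 | 0 |      0      |     0     |          1           | 0
1 | 0 | 1 | 1 |      1      |     1     |          1           | 0
1 | 0 | 1 | 0 |      1      |     0     |          0           | 1
1 | 0 | 0 | 1 |      0      |     1     |          1           | 0
1 | 0 | 0 | 0 |      0      |     0     |          0           | 0
0 | 1 | 1 | 1 |      0      |     1     |          0           | 1
0 | 1 | 1 | 0 |      0      |     1     |          0           | 1
0 | 1 | 0 | 1 |      0      |     1     |          0           | 1
0 | 1 | 0 | 0 |      0      |     1     |          0           | 1
0 | 0 | 1 | 1 |      0      |     1     |          1           | 0
0 | 0 | 1 | 0 |      0      |     1     |          1           | 1
0 | 0 | 0 | 1 |      0      |     1     |          1           | 0
0 | 0 | 0 | 0 |      0      |     1     |          1           | 1
The formula is true on 10 of the 16 rows.

10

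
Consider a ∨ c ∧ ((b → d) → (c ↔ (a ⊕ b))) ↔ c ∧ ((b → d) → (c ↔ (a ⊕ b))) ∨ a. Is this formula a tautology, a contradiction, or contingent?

tautology

a | b | c | d || (b → d) | (a ⊕ b) | (c ↔ (a ⊕ b)) | ((b → d) → (c ↔ (a ⊕ b))) | φ
T | T | T | T ||    T    |    F    |       F       |             F             | T
T | T | T | F ||    F    |    F    |       F       |             T             | T
T | T | F | T ||    T    |    F    |       T       |             T             | T
T | T | F | F ||    F    |    F    |       T       |             T             | T
T | F | T | T ||    T    |    T    |       T       |             T             | T
T | F | T | F ||    T    |    T    |       T       |             T             | T
T | F | F | T ||    T    |    T    |       F       |             F             | T
T | F | F | F ||    T    |    T    |       F       |             F             | T
F | T | T | T ||    T    |    T    |       T       |             T             | T
F | T | T | F ||    F    |    T    |       T       |             T             | T
F | T | F | T ||    T    |    T    |       F       |             F             | T
F | T | F | F ||    F    |    T    |       F       |             T             | T
F | F | T | T ||    T    |    F    |       F       |             F             | T
F | F | T | F ||    T    |    F    |       F       |             F             | T
F | F | F | T ||    T    |    F    |       T       |             T             | T
F | F | F | F ||    T    |    F    |       T       |             T             | T
Every row is T, so the formula is a tautology.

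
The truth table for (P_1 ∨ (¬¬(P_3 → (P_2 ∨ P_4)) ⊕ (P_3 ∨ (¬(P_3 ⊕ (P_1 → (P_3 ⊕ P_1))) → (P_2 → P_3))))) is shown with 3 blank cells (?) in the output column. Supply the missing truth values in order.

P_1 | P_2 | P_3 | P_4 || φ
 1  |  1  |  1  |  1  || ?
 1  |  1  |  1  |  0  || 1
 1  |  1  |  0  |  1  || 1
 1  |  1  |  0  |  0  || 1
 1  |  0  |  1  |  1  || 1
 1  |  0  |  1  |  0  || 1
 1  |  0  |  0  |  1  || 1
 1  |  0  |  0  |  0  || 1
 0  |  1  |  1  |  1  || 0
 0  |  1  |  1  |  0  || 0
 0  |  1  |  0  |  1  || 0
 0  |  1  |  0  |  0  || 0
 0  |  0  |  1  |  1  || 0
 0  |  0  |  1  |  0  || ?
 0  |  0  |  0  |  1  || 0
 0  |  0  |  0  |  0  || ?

1, 1, 0

Row P_1=1, P_2=1, P_3=1, P_4=1: (¬¬(P_3 → (P_2 ∨ P_4)) ⊕ (P_3 ∨ (¬(P_3 ⊕ (P_1 → (P_3 ⊕ P_1))) → (P_2 → P_3)))) = 0, so the formula = 1.
Row P_1=0, P_2=0, P_3=1, P_4=0: (¬¬(P_3 → (P_2 ∨ P_4)) ⊕ (P_3 ∨ (¬(P_3 ⊕ (P_1 → (P_3 ⊕ P_1))) → (P_2 → P_3)))) = 1, so the formula = 1.
Row P_1=0, P_2=0, P_3=0, P_4=0: (¬¬(P_3 → (P_2 ∨ P_4)) ⊕ (P_3 ∨ (¬(P_3 ⊕ (P_1 → (P_3 ⊕ P_1))) → (P_2 → P_3)))) = 0, so the formula = 0.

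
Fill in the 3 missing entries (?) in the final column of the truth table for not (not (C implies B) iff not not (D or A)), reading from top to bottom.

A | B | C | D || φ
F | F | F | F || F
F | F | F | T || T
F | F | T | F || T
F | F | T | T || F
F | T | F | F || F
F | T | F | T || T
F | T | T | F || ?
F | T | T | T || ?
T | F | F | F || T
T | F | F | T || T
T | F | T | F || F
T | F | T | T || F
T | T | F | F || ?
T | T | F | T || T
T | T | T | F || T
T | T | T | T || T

Row A=F, B=T, C=T, D=F: not (C implies B) = F, not not (D or A) = F, (not (C implies B) iff not not (D or A)) = T, so the formula = F.
Row A=F, B=T, C=T, D=T: not (C implies B) = F, not not (D or A) = T, (not (C implies B) iff not not (D or A)) = F, so the formula = T.
Row A=T, B=T, C=F, D=F: not (C implies B) = F, not not (D or A) = T, (not (C implies B) iff not not (D or A)) = F, so the formula = T.

F, T, T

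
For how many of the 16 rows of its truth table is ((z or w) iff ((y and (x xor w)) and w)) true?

6

x | y | z | w | φ
- | - | - | - | -
T | T | T | T | F
T | T | T | F | F
T | T | F | T | F
T | T | F | F | T
T | F | T | T | F
T | F | T | F | F
T | F | F | T | F
T | F | F | F | T
F | T | T | T | T
F | T | T | F | F
F | T | F | T | T
F | T | F | F | T
F | F | T | T | F
F | F | T | F | F
F | F | F | T | F
F | F | F | F | T
The formula is true on 6 of the 16 rows.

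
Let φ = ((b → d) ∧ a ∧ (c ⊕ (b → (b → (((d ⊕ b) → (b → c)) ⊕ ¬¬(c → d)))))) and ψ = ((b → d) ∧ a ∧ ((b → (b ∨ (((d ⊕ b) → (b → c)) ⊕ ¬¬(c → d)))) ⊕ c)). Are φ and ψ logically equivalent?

a  b  c  d  |  φ  ψ
T  T  T  T  |  T  F
T  T  T  F  |  F  F
T  T  F  T  |  F  T
T  T  F  F  |  F  F
T  F  T  T  |  F  F
T  F  T  F  |  F  F
T  F  F  T  |  T  T
T  F  F  F  |  T  T
F  T  T  T  |  F  F
F  T  T  F  |  F  F
F  T  F  T  |  F  F
F  T  F  F  |  F  F
F  F  T  T  |  F  F
F  F  T  F  |  F  F
F  F  F  T  |  F  F
F  F  F  F  |  F  F
The columns differ at a=T, b=T, c=T, d=T (φ=T, ψ=F), so they are not equivalent.

not equivalent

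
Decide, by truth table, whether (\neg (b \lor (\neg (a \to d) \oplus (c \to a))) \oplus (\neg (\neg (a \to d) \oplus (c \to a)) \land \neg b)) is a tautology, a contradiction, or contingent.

contradiction

a | b | c | d | φ
- | - | - | - | -
T | T | T | T | F
T | T | T | F | F
T | T | F | T | F
T | T | F | F | F
T | F | T | T | F
T | F | T | F | F
T | F | F | T | F
T | F | F | F | F
F | T | T | T | F
F | T | T | F | F
F | T | F | T | F
F | T | F | F | F
F | F | T | T | F
F | F | T | F | F
F | F | F | T | F
F | F | F | F | F
Every row is F, so the formula is a contradiction.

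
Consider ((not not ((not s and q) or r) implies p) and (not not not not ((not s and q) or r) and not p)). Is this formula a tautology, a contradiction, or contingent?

p | q | r | s | not s | (not s and q) | ((not s and q) or r) | not ((not s and q) or r) | not not ((not s and q) or r) | not p | φ
- | - | - | - | ----- | ------------- | -------------------- | ------------------------ | ---------------------------- | ----- | -
T | T | T | T |   F   |       F       |          T           |            F             |              T               |   F   | F
T | T | T | F |   T   |       T       |          T           |            F             |              T               |   F   | F
T | T | F | T |   F   |       F       |          F           |            T             |              F               |   F   | F
T | T | F | F |   T   |       T       |          T           |            F             |              T               |   F   | F
T | F | T | T |   F   |       F       |          T           |            F             |              T               |   F   | F
T | F | T | F |   T   |       F       |          T           |            F             |              T               |   F   | F
T | F | F | T |   F   |       F       |          F           |            T             |              F               |   F   | F
T | F | F | F |   T   |       F       |          F           |            T             |              F               |   F   | F
F | T | T | T |   F   |       F       |          T           |            F             |              T               |   T   | F
F | T | T | F |   T   |       T       |          T           |            F             |              T               |   T   | F
F | T | F | T |   F   |       F       |          F           |            T             |              F               |   T   | F
F | T | F | F |   T   |       T       |          T           |            F             |              T               |   T   | F
F | F | T | T |   F   |       F       |          T           |            F             |              T               |   T   | F
F | F | T | F |   T   |       F       |          T           |            F             |              T               |   T   | F
F | F | F | T |   F   |       F       |          F           |            T             |              F               |   T   | F
F | F | F | F |   T   |       F       |          F           |            T             |              F               |   T   | F
Every row is F, so the formula is a contradiction.

contradiction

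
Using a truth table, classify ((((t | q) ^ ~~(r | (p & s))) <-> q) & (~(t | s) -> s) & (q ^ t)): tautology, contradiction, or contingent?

contingent

p | q | r | s | t || φ
T | T | T | T | T || F
T | T | T | T | F || F
T | T | T | F | T || F
T | T | T | F | F || F
T | T | F | T | T || F
T | T | F | T | F || F
T | T | F | F | T || F
T | T | F | F | F || F
T | F | T | T | T || T
T | F | T | T | F || F
T | F | T | F | T || T
T | F | T | F | F || F
T | F | F | T | T || T
T | F | F | T | F || F
T | F | F | F | T || F
T | F | F | F | F || F
F | T | T | T | T || F
F | T | T | T | F || F
F | T | T | F | T || F
F | T | T | F | F || F
F | T | F | T | T || F
F | T | F | T | F || T
F | T | F | F | T || F
F | T | F | F | F || F
F | F | T | T | T || T
F | F | T | T | F || F
F | F | T | F | T || T
F | F | T | F | F || F
F | F | F | T | T || F
F | F | F | T | F || F
F | F | F | F | T || F
F | F | F | F | F || F
6 of 32 rows are T, so the formula is contingent.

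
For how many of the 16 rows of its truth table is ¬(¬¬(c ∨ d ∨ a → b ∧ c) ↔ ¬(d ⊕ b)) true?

8

a | b | c | d | φ
- | - | - | - | -
1 | 1 | 1 | 1 | 0
1 | 1 | 1 | 0 | 1
1 | 1 | 0 | 1 | 1
1 | 1 | 0 | 0 | 0
1 | 0 | 1 | 1 | 0
1 | 0 | 1 | 0 | 1
1 | 0 | 0 | 1 | 0
1 | 0 | 0 | 0 | 1
0 | 1 | 1 | 1 | 0
0 | 1 | 1 | 0 | 1
0 | 1 | 0 | 1 | 1
0 | 1 | 0 | 0 | 1
0 | 0 | 1 | 1 | 0
0 | 0 | 1 | 0 | 1
0 | 0 | 0 | 1 | 0
0 | 0 | 0 | 0 | 0
The formula is true on 8 of the 16 rows.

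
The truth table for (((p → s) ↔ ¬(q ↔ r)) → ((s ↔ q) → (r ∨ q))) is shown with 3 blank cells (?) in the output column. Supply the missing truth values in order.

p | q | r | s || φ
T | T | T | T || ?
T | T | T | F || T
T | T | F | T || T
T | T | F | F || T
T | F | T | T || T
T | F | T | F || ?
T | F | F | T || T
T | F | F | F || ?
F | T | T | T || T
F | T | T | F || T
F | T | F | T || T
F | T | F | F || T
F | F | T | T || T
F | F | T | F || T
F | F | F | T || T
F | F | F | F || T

T, T, F

Row p=T, q=T, r=T, s=T: ((p → s) ↔ ¬(q ↔ r)) = F, ((s ↔ q) → (r ∨ q)) = T, so the formula = T.
Row p=T, q=F, r=T, s=F: ((p → s) ↔ ¬(q ↔ r)) = F, ((s ↔ q) → (r ∨ q)) = T, so the formula = T.
Row p=T, q=F, r=F, s=F: ((p → s) ↔ ¬(q ↔ r)) = T, ((s ↔ q) → (r ∨ q)) = F, so the formula = F.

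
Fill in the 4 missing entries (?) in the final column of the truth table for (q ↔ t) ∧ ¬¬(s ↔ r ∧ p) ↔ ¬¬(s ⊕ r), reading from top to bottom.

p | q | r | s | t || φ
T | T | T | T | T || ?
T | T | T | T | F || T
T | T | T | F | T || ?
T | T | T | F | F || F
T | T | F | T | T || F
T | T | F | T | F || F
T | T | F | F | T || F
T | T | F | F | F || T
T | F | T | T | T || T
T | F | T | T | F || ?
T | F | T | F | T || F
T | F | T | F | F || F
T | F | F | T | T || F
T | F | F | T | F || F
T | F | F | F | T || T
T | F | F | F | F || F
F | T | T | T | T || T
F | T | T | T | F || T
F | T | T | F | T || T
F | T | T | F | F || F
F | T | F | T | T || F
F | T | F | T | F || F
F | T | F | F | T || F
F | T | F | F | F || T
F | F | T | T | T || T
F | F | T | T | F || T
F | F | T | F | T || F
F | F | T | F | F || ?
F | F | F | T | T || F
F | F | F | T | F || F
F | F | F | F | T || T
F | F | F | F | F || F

F, F, F, T

Row p=T, q=T, r=T, s=T, t=T: ((q ↔ t) ∧ ¬¬(s ↔ r ∧ p)) = T, ¬¬(s ⊕ r) = F, so the formula = F.
Row p=T, q=T, r=T, s=F, t=T: ((q ↔ t) ∧ ¬¬(s ↔ r ∧ p)) = F, ¬¬(s ⊕ r) = T, so the formula = F.
Row p=T, q=F, r=T, s=T, t=F: ((q ↔ t) ∧ ¬¬(s ↔ r ∧ p)) = T, ¬¬(s ⊕ r) = F, so the formula = F.
Row p=F, q=F, r=T, s=F, t=F: ((q ↔ t) ∧ ¬¬(s ↔ r ∧ p)) = T, ¬¬(s ⊕ r) = T, so the formula = T.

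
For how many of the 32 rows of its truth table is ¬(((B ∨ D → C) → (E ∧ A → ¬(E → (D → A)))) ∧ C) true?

A  B  C  D  E  |  φ
T  T  T  T  T  |  T
T  T  T  T  F  |  F
T  T  T  F  T  |  T
T  T  T  F  F  |  F
T  T  F  T  T  |  T
T  T  F  T  F  |  T
T  T  F  F  T  |  T
T  T  F  F  F  |  T
T  F  T  T  T  |  T
T  F  T  T  F  |  F
T  F  T  F  T  |  T
T  F  T  F  F  |  F
T  F  F  T  T  |  T
T  F  F  T  F  |  T
T  F  F  F  T  |  T
T  F  F  F  F  |  T
F  T  T  T  T  |  F
F  T  T  T  F  |  F
F  T  T  F  T  |  F
F  T  T  F  F  |  F
F  T  F  T  T  |  T
F  T  F  T  F  |  T
F  T  F  F  T  |  T
F  T  F  F  F  |  T
F  F  T  T  T  |  F
F  F  T  T  F  |  F
F  F  T  F  T  |  F
F  F  T  F  F  |  F
F  F  F  T  T  |  T
F  F  F  T  F  |  T
F  F  F  F  T  |  T
F  F  F  F  F  |  T
The formula is true on 20 of the 32 rows.

20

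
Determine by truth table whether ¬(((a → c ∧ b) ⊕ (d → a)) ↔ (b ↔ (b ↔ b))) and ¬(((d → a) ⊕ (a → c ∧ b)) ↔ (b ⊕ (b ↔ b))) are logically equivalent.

a | b | c | d || φ | ψ
T | T | T | T || T | F
T | T | T | F || T | F
T | T | F | T || F | T
T | T | F | F || F | T
T | F | T | T || T | F
T | F | T | F || T | F
T | F | F | T || T | F
T | F | F | F || T | F
F | T | T | T || F | T
F | T | T | F || T | F
F | T | F | T || F | T
F | T | F | F || T | F
F | F | T | T || T | F
F | F | T | F || F | T
F | F | F | T || T | F
F | F | F | F || F | T
The columns differ at a=T, b=T, c=T, d=T (φ=T, ψ=F), so they are not equivalent.

not equivalent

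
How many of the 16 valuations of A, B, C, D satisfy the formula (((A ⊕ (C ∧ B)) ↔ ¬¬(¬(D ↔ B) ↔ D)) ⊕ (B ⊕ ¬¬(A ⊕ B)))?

A | B | C | D || φ
1 | 1 | 1 | 1 || 0
1 | 1 | 1 | 0 || 0
1 | 1 | 0 | 1 || 1
1 | 1 | 0 | 0 || 1
1 | 0 | 1 | 1 || 0
1 | 0 | 1 | 0 || 0
1 | 0 | 0 | 1 || 0
1 | 0 | 0 | 0 || 0
0 | 1 | 1 | 1 || 0
0 | 1 | 1 | 0 || 0
0 | 1 | 0 | 1 || 1
0 | 1 | 0 | 0 || 1
0 | 0 | 1 | 1 || 0
0 | 0 | 1 | 0 || 0
0 | 0 | 0 | 1 || 0
0 | 0 | 0 | 0 || 0
The formula is true on 4 of the 16 rows.

4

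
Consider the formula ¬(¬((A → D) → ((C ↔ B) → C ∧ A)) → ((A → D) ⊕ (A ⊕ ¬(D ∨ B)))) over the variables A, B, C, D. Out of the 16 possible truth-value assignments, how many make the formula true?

2

A | B | C | D || (A → D) | (C ↔ B) | (C ∧ A) | ((C ↔ B) → (C ∧ A)) | (D ∨ B) | ¬(D ∨ B) | (A ⊕ ¬(D ∨ B)) | ((A → D) ⊕ (A ⊕ ¬(D ∨ B))) | φ
0 | 0 | 0 | 0 ||    1    |    1    |    0    |          0          |    0    |    1     |       1        |             0              | 1
0 | 0 | 0 | 1 ||    1    |    1    |    0    |          0          |    1    |    0     |       0        |             1              | 0
0 | 0 | 1 | 0 ||    1    |    0    |    0    |          1          |    0    |    1     |       1        |             0              | 0
0 | 0 | 1 | 1 ||    1    |    0    |    0    |          1          |    1    |    0     |       0        |             1              | 0
0 | 1 | 0 | 0 ||    1    |    0    |    0    |          1          |    1    |    0     |       0        |             1              | 0
0 | 1 | 0 | 1 ||    1    |    0    |    0    |          1          |    1    |    0     |       0        |             1              | 0
0 | 1 | 1 | 0 ||    1    |    1    |    0    |          0          |    1    |    0     |       0        |             1              | 0
0 | 1 | 1 | 1 ||    1    |    1    |    0    |          0          |    1    |    0     |       0        |             1              | 0
1 | 0 | 0 | 0 ||    0    |    1    |    0    |          0          |    0    |    1     |       0        |             0              | 0
1 | 0 | 0 | 1 ||    1    |    1    |    0    |          0          |    1    |    0     |       1        |             0              | 1
1 | 0 | 1 | 0 ||    0    |    0    |    1    |          1          |    0    |    1     |       0        |             0              | 0
1 | 0 | 1 | 1 ||    1    |    0    |    1    |          1          |    1    |    0     |       1        |             0              | 0
1 | 1 | 0 | 0 ||    0    |    0    |    0    |          1          |    1    |    0     |       1        |             1              | 0
1 | 1 | 0 | 1 ||    1    |    0    |    0    |          1          |    1    |    0     |       1        |             0              | 0
1 | 1 | 1 | 0 ||    0    |    1    |    1    |          1          |    1    |    0     |       1        |             1              | 0
1 | 1 | 1 | 1 ||    1    |    1    |    1    |          1          |    1    |    0     |       1        |             0              | 0
The formula is true on 2 of the 16 rows.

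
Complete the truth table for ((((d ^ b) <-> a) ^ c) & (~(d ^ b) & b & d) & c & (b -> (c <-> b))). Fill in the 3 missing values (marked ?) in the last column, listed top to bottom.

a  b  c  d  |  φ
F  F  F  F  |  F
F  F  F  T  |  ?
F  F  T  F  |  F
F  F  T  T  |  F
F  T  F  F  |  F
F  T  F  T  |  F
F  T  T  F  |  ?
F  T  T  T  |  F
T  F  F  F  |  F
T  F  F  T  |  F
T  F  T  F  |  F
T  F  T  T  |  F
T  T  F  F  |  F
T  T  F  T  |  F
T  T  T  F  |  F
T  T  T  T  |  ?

F, F, T

Row a=F, b=F, c=F, d=T: (((d ^ b) <-> a) ^ c) = F, (~(d ^ b) & b & d) = F, (b -> (c <-> b)) = T, so the formula = F.
Row a=F, b=T, c=T, d=F: (((d ^ b) <-> a) ^ c) = T, (~(d ^ b) & b & d) = F, (b -> (c <-> b)) = T, so the formula = F.
Row a=T, b=T, c=T, d=T: (((d ^ b) <-> a) ^ c) = T, (~(d ^ b) & b & d) = T, (b -> (c <-> b)) = T, so the formula = T.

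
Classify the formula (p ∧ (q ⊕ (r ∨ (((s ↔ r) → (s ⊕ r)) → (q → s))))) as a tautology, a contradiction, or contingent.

p  q  r  s  |  (s ↔ r)  (s ⊕ r)  ((s ↔ r) → (s ⊕ r))  (q → s)  φ
0  0  0  0  |     1        0              0              1     0
0  0  0  1  |     0        1              1              1     0
0  0  1  0  |     0        1              1              1     0
0  0  1  1  |     1        0              0              1     0
0  1  0  0  |     1        0              0              0     0
0  1  0  1  |     0        1              1              1     0
0  1  1  0  |     0        1              1              0     0
0  1  1  1  |     1        0              0              1     0
1  0  0  0  |     1        0              0              1     1
1  0  0  1  |     0        1              1              1     1
1  0  1  0  |     0        1              1              1     1
1  0  1  1  |     1        0              0              1     1
1  1  0  0  |     1        0              0              0     0
1  1  0  1  |     0        1              1              1     0
1  1  1  0  |     0        1              1              0     0
1  1  1  1  |     1        0              0              1     0
4 of 16 rows are 1, so the formula is contingent.

contingent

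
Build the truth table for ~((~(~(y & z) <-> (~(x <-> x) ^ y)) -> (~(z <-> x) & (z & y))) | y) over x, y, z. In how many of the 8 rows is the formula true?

x | y | z | (y & z) | ~(y & z) | (x <-> x) | ~(x <-> x) | (~(x <-> x) ^ y) | (z <-> x) | ~(z <-> x) | (z & y) | (~(z <-> x) & (z & y)) | φ
- | - | - | ------- | -------- | --------- | ---------- | ---------------- | --------- | ---------- | ------- | ---------------------- | -
F | F | F |    F    |    T     |     T     |     F      |        F         |     T     |     F      |    F    |           F            | T
F | F | T |    F    |    T     |     T     |     F      |        F         |     F     |     T      |    F    |           F            | T
F | T | F |    F    |    T     |     T     |     F      |        T         |     T     |     F      |    F    |           F            | F
F | T | T |    T    |    F     |     T     |     F      |        T         |     F     |     T      |    T    |           T            | F
T | F | F |    F    |    T     |     T     |     F      |        F         |     F     |     T      |    F    |           F            | T
T | F | T |    F    |    T     |     T     |     F      |        F         |     T     |     F      |    F    |           F            | T
T | T | F |    F    |    T     |     T     |     F      |        T         |     F     |     T      |    F    |           F            | F
T | T | T |    T    |    F     |     T     |     F      |        T         |     T     |     F      |    T    |           F            | F
The formula is true on 4 of the 8 rows.

4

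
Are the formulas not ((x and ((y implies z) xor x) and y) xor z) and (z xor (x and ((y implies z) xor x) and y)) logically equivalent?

x | y | z || φ | ψ
F | F | F || T | F
F | F | T || F | T
F | T | F || T | F
F | T | T || F | T
T | F | F || T | F
T | F | T || F | T
T | T | F || F | T
T | T | T || F | T
The columns differ at x=F, y=F, z=F (φ=T, ψ=F), so they are not equivalent.

not equivalent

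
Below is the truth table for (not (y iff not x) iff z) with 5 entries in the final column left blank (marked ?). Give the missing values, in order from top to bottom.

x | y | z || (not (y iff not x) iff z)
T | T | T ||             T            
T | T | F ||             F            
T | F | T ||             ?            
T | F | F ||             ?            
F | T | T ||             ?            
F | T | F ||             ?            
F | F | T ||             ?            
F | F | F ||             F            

F, T, F, T, T

Row x=T, y=F, z=T: not (y iff not x) = F, so (not (y iff not x) iff z) = F.
Row x=T, y=F, z=F: not (y iff not x) = F, so (not (y iff not x) iff z) = T.
Row x=F, y=T, z=T: not (y iff not x) = F, so (not (y iff not x) iff z) = F.
Row x=F, y=T, z=F: not (y iff not x) = F, so (not (y iff not x) iff z) = T.
Row x=F, y=F, z=T: not (y iff not x) = T, so (not (y iff not x) iff z) = T.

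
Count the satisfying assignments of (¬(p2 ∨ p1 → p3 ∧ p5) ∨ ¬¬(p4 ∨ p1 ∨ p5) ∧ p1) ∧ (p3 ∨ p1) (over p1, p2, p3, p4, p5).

18

p1 | p2 | p3 | p4 | p5 | φ
-- | -- | -- | -- | -- | -
T  | T  | T  | T  | T  | T
T  | T  | T  | T  | F  | T
T  | T  | T  | F  | T  | T
T  | T  | T  | F  | F  | T
T  | T  | F  | T  | T  | T
T  | T  | F  | T  | F  | T
T  | T  | F  | F  | T  | T
T  | T  | F  | F  | F  | T
T  | F  | T  | T  | T  | T
T  | F  | T  | T  | F  | T
T  | F  | T  | F  | T  | T
T  | F  | T  | F  | F  | T
T  | F  | F  | T  | T  | T
T  | F  | F  | T  | F  | T
T  | F  | F  | F  | T  | T
T  | F  | F  | F  | F  | T
F  | T  | T  | T  | T  | F
F  | T  | T  | T  | F  | T
F  | T  | T  | F  | T  | F
F  | T  | T  | F  | F  | T
F  | T  | F  | T  | T  | F
F  | T  | F  | T  | F  | F
F  | T  | F  | F  | T  | F
F  | T  | F  | F  | F  | F
F  | F  | T  | T  | T  | F
F  | F  | T  | T  | F  | F
F  | F  | T  | F  | T  | F
F  | F  | T  | F  | F  | F
F  | F  | F  | T  | T  | F
F  | F  | F  | T  | F  | F
F  | F  | F  | F  | T  | F
F  | F  | F  | F  | F  | F
The formula is true on 18 of the 32 rows.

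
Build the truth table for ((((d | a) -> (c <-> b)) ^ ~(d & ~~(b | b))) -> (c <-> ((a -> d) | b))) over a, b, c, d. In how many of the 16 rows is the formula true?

14

a  b  c  d  |  φ
0  0  0  0  |  1
0  0  0  1  |  1
0  0  1  0  |  1
0  0  1  1  |  1
0  1  0  0  |  1
0  1  0  1  |  1
0  1  1  0  |  1
0  1  1  1  |  1
1  0  0  0  |  1
1  0  0  1  |  1
1  0  1  0  |  0
1  0  1  1  |  1
1  1  0  0  |  0
1  1  0  1  |  1
1  1  1  0  |  1
1  1  1  1  |  1
The formula is true on 14 of the 16 rows.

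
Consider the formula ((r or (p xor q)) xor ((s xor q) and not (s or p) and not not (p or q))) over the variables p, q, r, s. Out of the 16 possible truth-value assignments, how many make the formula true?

p | q | r | s || (p xor q) | (r or (p xor q)) | (s xor q) | (s or p) | not (s or p) | (p or q) | not (p or q) | not not (p or q) | φ
F | F | F | F ||     F     |        F         |     F     |    F     |      T       |    F     |      T       |        F         | F
F | F | F | T ||     F     |        F         |     T     |    T     |      F       |    F     |      T       |        F         | F
F | F | T | F ||     F     |        T         |     F     |    F     |      T       |    F     |      T       |        F         | T
F | F | T | T ||     F     |        T         |     T     |    T     |      F       |    F     |      T       |        F         | T
F | T | F | F ||     T     |        T         |     T     |    F     |      T       |    T     |      F       |        T         | F
F | T | F | T ||     T     |        T         |     F     |    T     |      F       |    T     |      F       |        T         | T
F | T | T | F ||     T     |        T         |     T     |    F     |      T       |    T     |      F       |        T         | F
F | T | T | T ||     T     |        T         |     F     |    T     |      F       |    T     |      F       |        T         | T
T | F | F | F ||     T     |        T         |     F     |    T     |      F       |    T     |      F       |        T         | T
T | F | F | T ||     T     |        T         |     T     |    T     |      F       |    T     |      F       |        T         | T
T | F | T | F ||     T     |        T         |     F     |    T     |      F       |    T     |      F       |        T         | T
T | F | T | T ||     T     |        T         |     T     |    T     |      F       |    T     |      F       |        T         | T
T | T | F | F ||     F     |        F         |     T     |    T     |      F       |    T     |      F       |        T         | F
T | T | F | T ||     F     |        F         |     F     |    T     |      F       |    T     |      F       |        T         | F
T | T | T | F ||     F     |        T         |     T     |    T     |      F       |    T     |      F       |        T         | T
T | T | T | T ||     F     |        T         |     F     |    T     |      F       |    T     |      F       |        T         | T
The formula is true on 10 of the 16 rows.

10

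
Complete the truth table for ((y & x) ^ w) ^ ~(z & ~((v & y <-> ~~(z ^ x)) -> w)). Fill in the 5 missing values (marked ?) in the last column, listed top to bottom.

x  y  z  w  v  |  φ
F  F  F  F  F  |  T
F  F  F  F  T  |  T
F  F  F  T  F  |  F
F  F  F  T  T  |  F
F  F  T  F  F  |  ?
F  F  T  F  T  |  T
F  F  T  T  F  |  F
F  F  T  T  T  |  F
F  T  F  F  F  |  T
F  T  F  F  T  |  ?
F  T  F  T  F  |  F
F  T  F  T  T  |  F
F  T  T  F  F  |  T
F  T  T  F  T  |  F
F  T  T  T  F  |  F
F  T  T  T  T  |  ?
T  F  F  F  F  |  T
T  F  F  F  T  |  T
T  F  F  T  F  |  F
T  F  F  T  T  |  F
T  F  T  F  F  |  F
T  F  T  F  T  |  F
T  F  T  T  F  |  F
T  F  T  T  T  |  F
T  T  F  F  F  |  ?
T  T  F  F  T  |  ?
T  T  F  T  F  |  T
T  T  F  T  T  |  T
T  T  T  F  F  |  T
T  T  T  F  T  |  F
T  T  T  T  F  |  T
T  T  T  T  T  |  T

Row x=F, y=F, z=T, w=F, v=F: ((y & x) ^ w) = F, ~(z & ~((v & y <-> ~~(z ^ x)) -> w)) = T, so the formula = T.
Row x=F, y=T, z=F, w=F, v=T: ((y & x) ^ w) = F, ~(z & ~((v & y <-> ~~(z ^ x)) -> w)) = T, so the formula = T.
Row x=F, y=T, z=T, w=T, v=T: ((y & x) ^ w) = T, ~(z & ~((v & y <-> ~~(z ^ x)) -> w)) = T, so the formula = F.
Row x=T, y=T, z=F, w=F, v=F: ((y & x) ^ w) = T, ~(z & ~((v & y <-> ~~(z ^ x)) -> w)) = T, so the formula = F.
Row x=T, y=T, z=F, w=F, v=T: ((y & x) ^ w) = T, ~(z & ~((v & y <-> ~~(z ^ x)) -> w)) = T, so the formula = F.

T, T, F, F, F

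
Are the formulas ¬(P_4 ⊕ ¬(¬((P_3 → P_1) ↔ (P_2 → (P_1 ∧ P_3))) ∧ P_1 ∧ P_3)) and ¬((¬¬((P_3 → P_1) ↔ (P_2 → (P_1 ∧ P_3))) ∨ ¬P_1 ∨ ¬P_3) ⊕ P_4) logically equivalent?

equivalent

P_1 | P_2 | P_3 | P_4 || φ | ψ
 F  |  F  |  F  |  F  || F | F
 F  |  F  |  F  |  T  || T | T
 F  |  F  |  T  |  F  || F | F
 F  |  F  |  T  |  T  || T | T
 F  |  T  |  F  |  F  || F | F
 F  |  T  |  F  |  T  || T | T
 F  |  T  |  T  |  F  || F | F
 F  |  T  |  T  |  T  || T | T
 T  |  F  |  F  |  F  || F | F
 T  |  F  |  F  |  T  || T | T
 T  |  F  |  T  |  F  || F | F
 T  |  F  |  T  |  T  || T | T
 T  |  T  |  F  |  F  || F | F
 T  |  T  |  F  |  T  || T | T
 T  |  T  |  T  |  F  || F | F
 T  |  T  |  T  |  T  || T | T
The columns for φ and ψ agree on every row, so they are logically equivalent.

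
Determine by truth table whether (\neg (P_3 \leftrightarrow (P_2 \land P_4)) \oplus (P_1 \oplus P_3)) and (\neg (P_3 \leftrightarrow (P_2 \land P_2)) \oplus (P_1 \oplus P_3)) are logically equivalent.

P_1 | P_2 | P_3 | P_4 || φ | ψ
 1  |  1  |  1  |  1  || 0 | 0
 1  |  1  |  1  |  0  || 1 | 0
 1  |  1  |  0  |  1  || 0 | 0
 1  |  1  |  0  |  0  || 1 | 0
 1  |  0  |  1  |  1  || 1 | 1
 1  |  0  |  1  |  0  || 1 | 1
 1  |  0  |  0  |  1  || 1 | 1
 1  |  0  |  0  |  0  || 1 | 1
 0  |  1  |  1  |  1  || 1 | 1
 0  |  1  |  1  |  0  || 0 | 1
 0  |  1  |  0  |  1  || 1 | 1
 0  |  1  |  0  |  0  || 0 | 1
 0  |  0  |  1  |  1  || 0 | 0
 0  |  0  |  1  |  0  || 0 | 0
 0  |  0  |  0  |  1  || 0 | 0
 0  |  0  |  0  |  0  || 0 | 0
The columns differ at P_1=1, P_2=1, P_3=1, P_4=0 (φ=1, ψ=0), so they are not equivalent.

not equivalent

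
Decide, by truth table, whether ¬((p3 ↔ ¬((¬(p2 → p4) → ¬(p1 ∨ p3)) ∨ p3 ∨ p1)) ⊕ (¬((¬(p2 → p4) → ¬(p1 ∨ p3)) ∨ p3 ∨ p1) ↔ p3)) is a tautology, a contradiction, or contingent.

tautology

p1  p2  p3  p4  |  (p2 → p4)  ¬(p2 → p4)  (p1 ∨ p3)  ¬(p1 ∨ p3)  (¬(p2 → p4) → ¬(p1 ∨ p3))  φ
T   T   T   T   |      T          F           T          F                   T              T
T   T   T   F   |      F          T           T          F                   F              T
T   T   F   T   |      T          F           T          F                   T              T
T   T   F   F   |      F          T           T          F                   F              T
T   F   T   T   |      T          F           T          F                   T              T
T   F   T   F   |      T          F           T          F                   T              T
T   F   F   T   |      T          F           T          F                   T              T
T   F   F   F   |      T          F           T          F                   T              T
F   T   T   T   |      T          F           T          F                   T              T
F   T   T   F   |      F          T           T          F                   F              T
F   T   F   T   |      T          F           F          T                   T              T
F   T   F   F   |      F          T           F          T                   T              T
F   F   T   T   |      T          F           T          F                   T              T
F   F   T   F   |      T          F           T          F                   T              T
F   F   F   T   |      T          F           F          T                   T              T
F   F   F   F   |      T          F           F          T                   T              T
Every row is T, so the formula is a tautology.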